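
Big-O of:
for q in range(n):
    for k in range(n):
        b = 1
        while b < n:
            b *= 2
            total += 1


Per nesting level: O(n) * O(n) * O(log n) = O(n^2 log n)
Complexity: O(n^2 log n)


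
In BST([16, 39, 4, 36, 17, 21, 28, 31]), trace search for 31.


BST root = 16
Search for 31: compare at each node
Path: [16, 39, 36, 17, 21, 28, 31]


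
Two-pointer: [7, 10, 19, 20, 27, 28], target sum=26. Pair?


Two pointers: lo=0, hi=5
Found pair: (7, 19) summing to 26


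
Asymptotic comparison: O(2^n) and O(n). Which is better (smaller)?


linear grows slower than exponential
O(n) is asymptotically smaller; O(2^n) grows faster


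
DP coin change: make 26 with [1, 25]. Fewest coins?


dp[0]=0; dp[i]=1+min(dp[i-c] for c in coins)
...dp[21]=21, dp[22]=22, dp[23]=23, dp[24]=24, dp[25]=1, dp[26]=2
Minimum coins for 26 = 2


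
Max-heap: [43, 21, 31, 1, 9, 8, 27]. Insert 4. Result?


Append 4: [43, 21, 31, 1, 9, 8, 27, 4]
Bubble up: swap idx 7(4) with idx 3(1)
Result: [43, 21, 31, 4, 9, 8, 27, 1]


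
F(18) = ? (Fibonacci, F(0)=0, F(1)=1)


F(n)=F(n-1)+F(n-2)
...F(16)=987, F(17)=1597, F(18)=2584


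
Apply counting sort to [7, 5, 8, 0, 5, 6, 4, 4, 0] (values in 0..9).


Count array: [2, 0, 0, 0, 2, 2, 1, 1, 1, 0]
Reconstruct: [0, 0, 4, 4, 5, 5, 6, 7, 8]


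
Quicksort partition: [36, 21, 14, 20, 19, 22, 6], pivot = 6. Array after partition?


Elements <= 6 go left of pivot.
Result: [6, 21, 14, 20, 19, 22, 36], pivot at index 0


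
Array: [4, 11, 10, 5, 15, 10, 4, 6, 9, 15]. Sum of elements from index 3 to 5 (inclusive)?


Prefix sums: [0, 4, 15, 25, 30, 45, 55, 59, 65, 74, 89]
Sum[3..5] = prefix[6] - prefix[3] = 55 - 25 = 30


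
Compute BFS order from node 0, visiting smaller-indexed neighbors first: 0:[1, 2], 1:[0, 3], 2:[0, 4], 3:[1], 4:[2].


BFS queue: start with [0]
Visit order: [0, 1, 2, 3, 4]


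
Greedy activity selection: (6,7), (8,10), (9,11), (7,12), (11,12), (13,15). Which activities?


Greedy: pick earliest-ending, then skip overlaps.
Selected (4 activities): [(6, 7), (8, 10), (11, 12), (13, 15)]


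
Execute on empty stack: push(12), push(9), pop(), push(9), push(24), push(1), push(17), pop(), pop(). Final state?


push(12) -> [12]
push(9) -> [12, 9]
pop() returns 9 -> [12]
push(9) -> [12, 9]
push(24) -> [12, 9, 24]
push(1) -> [12, 9, 24, 1]
push(17) -> [12, 9, 24, 1, 17]
pop() returns 17 -> [12, 9, 24, 1]
pop() returns 1 -> [12, 9, 24]
Final stack (bottom to top): [12, 9, 24]


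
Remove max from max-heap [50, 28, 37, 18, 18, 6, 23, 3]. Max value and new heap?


Max = 50
Replace root with last, heapify down
Resulting heap: [37, 28, 23, 18, 18, 6, 3]


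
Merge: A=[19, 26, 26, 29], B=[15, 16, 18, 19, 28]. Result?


Compare heads, take smaller each step.
Merged: [15, 16, 18, 19, 19, 26, 26, 28, 29]


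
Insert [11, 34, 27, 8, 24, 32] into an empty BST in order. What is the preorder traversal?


Root = 11; build tree by BST insertion.
Preorder traversal: [11, 8, 34, 27, 24, 32]


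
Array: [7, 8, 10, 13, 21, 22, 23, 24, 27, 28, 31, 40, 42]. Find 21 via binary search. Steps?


Search for 21:
[0,12] mid=6 arr[6]=23
[0,5] mid=2 arr[2]=10
[3,5] mid=4 arr[4]=21
Total: 3 comparisons


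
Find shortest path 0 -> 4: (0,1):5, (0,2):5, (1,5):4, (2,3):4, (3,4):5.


Dijkstra from 0:
Distances: {0: 0, 1: 5, 2: 5, 3: 9, 4: 14, 5: 9}
Shortest distance to 4 = 14, path = [0, 2, 3, 4]


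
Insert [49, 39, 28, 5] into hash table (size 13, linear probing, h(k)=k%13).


Insertions: 49->slot 10; 39->slot 0; 28->slot 2; 5->slot 5
Table: [39, None, 28, None, None, 5, None, None, None, None, 49, None, None]


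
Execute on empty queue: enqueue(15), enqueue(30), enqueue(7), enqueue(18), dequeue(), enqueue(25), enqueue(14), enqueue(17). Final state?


enqueue(15) -> [15]
enqueue(30) -> [15, 30]
enqueue(7) -> [15, 30, 7]
enqueue(18) -> [15, 30, 7, 18]
dequeue() returns 15 -> [30, 7, 18]
enqueue(25) -> [30, 7, 18, 25]
enqueue(14) -> [30, 7, 18, 25, 14]
enqueue(17) -> [30, 7, 18, 25, 14, 17]
Final queue (front to back): [30, 7, 18, 25, 14, 17]


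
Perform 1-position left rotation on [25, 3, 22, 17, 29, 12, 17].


Left rotate by 1: [3, 22, 17, 29, 12, 17, 25]


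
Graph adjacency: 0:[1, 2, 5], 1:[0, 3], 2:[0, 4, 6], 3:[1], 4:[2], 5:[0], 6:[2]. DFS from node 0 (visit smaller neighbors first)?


DFS stack-based: start with [0]
Visit order: [0, 1, 3, 2, 4, 6, 5]


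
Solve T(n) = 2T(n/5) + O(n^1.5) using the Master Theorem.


a=2, b=5, c=1.5. log_5(2)=0.431 < c=1.5. Case 3: O(n^c) = O(n^1.500)
Complexity: O(n^1.500)


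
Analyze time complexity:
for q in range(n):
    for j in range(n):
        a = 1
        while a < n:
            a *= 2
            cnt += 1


Per nesting level: O(n) * O(n) * O(log n) = O(n^2 log n)
Complexity: O(n^2 log n)


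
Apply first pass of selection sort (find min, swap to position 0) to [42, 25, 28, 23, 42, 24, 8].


After one pass: [8, 25, 28, 23, 42, 24, 42]


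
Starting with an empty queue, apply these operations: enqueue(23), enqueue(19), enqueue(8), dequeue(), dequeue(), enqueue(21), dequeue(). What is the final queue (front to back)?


enqueue(23) -> [23]
enqueue(19) -> [23, 19]
enqueue(8) -> [23, 19, 8]
dequeue() returns 23 -> [19, 8]
dequeue() returns 19 -> [8]
enqueue(21) -> [8, 21]
dequeue() returns 8 -> [21]
Final queue (front to back): [21]


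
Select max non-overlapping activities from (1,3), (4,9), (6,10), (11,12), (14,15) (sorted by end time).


Greedy: pick earliest-ending, then skip overlaps.
Selected (4 activities): [(1, 3), (4, 9), (11, 12), (14, 15)]


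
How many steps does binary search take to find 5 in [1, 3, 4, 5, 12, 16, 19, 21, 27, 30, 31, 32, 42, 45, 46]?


Search for 5:
[0,14] mid=7 arr[7]=21
[0,6] mid=3 arr[3]=5
Total: 2 comparisons


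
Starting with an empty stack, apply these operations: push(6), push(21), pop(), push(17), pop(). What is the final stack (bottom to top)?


push(6) -> [6]
push(21) -> [6, 21]
pop() returns 21 -> [6]
push(17) -> [6, 17]
pop() returns 17 -> [6]
Final stack (bottom to top): [6]


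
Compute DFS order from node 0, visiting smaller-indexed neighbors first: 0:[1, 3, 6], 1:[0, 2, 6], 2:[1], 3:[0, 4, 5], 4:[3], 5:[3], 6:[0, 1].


DFS stack-based: start with [0]
Visit order: [0, 1, 2, 6, 3, 4, 5]


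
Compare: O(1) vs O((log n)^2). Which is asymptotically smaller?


constant grows slower than polylogarithmic
O(1) is asymptotically smaller; O((log n)^2) grows faster


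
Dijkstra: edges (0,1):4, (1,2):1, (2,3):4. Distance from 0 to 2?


Dijkstra from 0:
Distances: {0: 0, 1: 4, 2: 5, 3: 9}
Shortest distance to 2 = 5, path = [0, 1, 2]


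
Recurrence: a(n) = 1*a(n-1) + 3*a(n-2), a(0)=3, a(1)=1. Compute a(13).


Build bottom-up:
...a(11)=13114, a(12)=30307, a(13)=1*30307+3*13114=69649


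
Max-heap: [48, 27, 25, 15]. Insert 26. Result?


Append 26: [48, 27, 25, 15, 26]
Bubble up: no swaps needed
Result: [48, 27, 25, 15, 26]


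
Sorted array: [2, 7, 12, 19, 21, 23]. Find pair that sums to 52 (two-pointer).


Two pointers: lo=0, hi=5
No pair sums to 52


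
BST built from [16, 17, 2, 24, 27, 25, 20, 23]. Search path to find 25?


BST root = 16
Search for 25: compare at each node
Path: [16, 17, 24, 27, 25]


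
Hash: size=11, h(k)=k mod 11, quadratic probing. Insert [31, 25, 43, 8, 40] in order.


Insertions: 31->slot 9; 25->slot 3; 43->slot 10; 8->slot 8; 40->slot 7
Table: [None, None, None, 25, None, None, None, 40, 8, 31, 43]


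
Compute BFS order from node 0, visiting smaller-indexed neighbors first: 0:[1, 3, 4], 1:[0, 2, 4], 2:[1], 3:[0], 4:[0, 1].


BFS queue: start with [0]
Visit order: [0, 1, 3, 4, 2]


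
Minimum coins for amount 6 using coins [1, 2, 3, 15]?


dp[0]=0; dp[i]=1+min(dp[i-c] for c in coins)
...dp[1]=1, dp[2]=1, dp[3]=1, dp[4]=2, dp[5]=2, dp[6]=2
Minimum coins for 6 = 2


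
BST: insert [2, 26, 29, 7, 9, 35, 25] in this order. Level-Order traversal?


Root = 2; build tree by BST insertion.
Level-Order traversal: [2, 26, 7, 29, 9, 35, 25]


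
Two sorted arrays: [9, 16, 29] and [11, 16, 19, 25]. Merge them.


Compare heads, take smaller each step.
Merged: [9, 11, 16, 16, 19, 25, 29]


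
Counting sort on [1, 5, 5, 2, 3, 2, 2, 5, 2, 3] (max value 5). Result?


Count array: [0, 1, 4, 2, 0, 3]
Reconstruct: [1, 2, 2, 2, 2, 3, 3, 5, 5, 5]


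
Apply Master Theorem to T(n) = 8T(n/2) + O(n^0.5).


a=8, b=2, c=0.5. log_2(8)=3 > c=0.5. Case 1: O(n^log_b(a)) = O(n^3)
Complexity: O(n^3)


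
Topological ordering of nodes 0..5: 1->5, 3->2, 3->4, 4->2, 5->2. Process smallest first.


Kahn's algorithm, process smallest node first
Order: [0, 1, 3, 4, 5, 2]


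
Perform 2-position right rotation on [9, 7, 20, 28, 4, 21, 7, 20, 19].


Right rotate by 2: [20, 19, 9, 7, 20, 28, 4, 21, 7]


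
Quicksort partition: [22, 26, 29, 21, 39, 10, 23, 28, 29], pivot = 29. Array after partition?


Elements <= 29 go left of pivot.
Result: [22, 26, 29, 21, 10, 23, 28, 29, 39], pivot at index 7


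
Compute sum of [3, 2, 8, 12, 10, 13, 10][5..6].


Prefix sums: [0, 3, 5, 13, 25, 35, 48, 58]
Sum[5..6] = prefix[7] - prefix[5] = 58 - 35 = 23


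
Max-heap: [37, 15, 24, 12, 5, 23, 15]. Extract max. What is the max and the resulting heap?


Max = 37
Replace root with last, heapify down
Resulting heap: [24, 15, 23, 12, 5, 15]


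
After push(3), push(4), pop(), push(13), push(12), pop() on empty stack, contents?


push(3) -> [3]
push(4) -> [3, 4]
pop() returns 4 -> [3]
push(13) -> [3, 13]
push(12) -> [3, 13, 12]
pop() returns 12 -> [3, 13]
Final stack (bottom to top): [3, 13]


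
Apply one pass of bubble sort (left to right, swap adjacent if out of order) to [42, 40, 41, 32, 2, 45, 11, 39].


After one pass: [40, 41, 32, 2, 42, 11, 39, 45]


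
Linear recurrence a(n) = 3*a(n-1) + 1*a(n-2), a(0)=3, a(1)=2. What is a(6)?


Build bottom-up:
...a(4)=96, a(5)=317, a(6)=3*317+1*96=1047


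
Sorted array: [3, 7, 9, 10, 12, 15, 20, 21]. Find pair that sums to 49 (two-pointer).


Two pointers: lo=0, hi=7
No pair sums to 49


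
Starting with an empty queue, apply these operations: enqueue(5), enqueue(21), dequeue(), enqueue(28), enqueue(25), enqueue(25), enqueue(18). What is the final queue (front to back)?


enqueue(5) -> [5]
enqueue(21) -> [5, 21]
dequeue() returns 5 -> [21]
enqueue(28) -> [21, 28]
enqueue(25) -> [21, 28, 25]
enqueue(25) -> [21, 28, 25, 25]
enqueue(18) -> [21, 28, 25, 25, 18]
Final queue (front to back): [21, 28, 25, 25, 18]


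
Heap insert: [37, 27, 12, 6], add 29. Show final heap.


Append 29: [37, 27, 12, 6, 29]
Bubble up: swap idx 4(29) with idx 1(27)
Result: [37, 29, 12, 6, 27]


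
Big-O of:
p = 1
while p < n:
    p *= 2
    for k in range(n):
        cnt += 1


Per nesting level: O(log n) * O(n) = O(n log n)
Complexity: O(n log n)


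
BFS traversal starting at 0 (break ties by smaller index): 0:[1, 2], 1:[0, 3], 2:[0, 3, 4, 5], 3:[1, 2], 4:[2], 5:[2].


BFS queue: start with [0]
Visit order: [0, 1, 2, 3, 4, 5]


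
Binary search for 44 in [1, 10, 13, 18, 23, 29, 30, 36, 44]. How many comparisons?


Search for 44:
[0,8] mid=4 arr[4]=23
[5,8] mid=6 arr[6]=30
[7,8] mid=7 arr[7]=36
[8,8] mid=8 arr[8]=44
Total: 4 comparisons


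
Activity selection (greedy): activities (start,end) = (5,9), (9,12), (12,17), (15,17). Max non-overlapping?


Greedy: pick earliest-ending, then skip overlaps.
Selected (3 activities): [(5, 9), (9, 12), (12, 17)]


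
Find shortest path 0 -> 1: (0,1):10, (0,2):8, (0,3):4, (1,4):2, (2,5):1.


Dijkstra from 0:
Distances: {0: 0, 1: 10, 2: 8, 3: 4, 4: 12, 5: 9}
Shortest distance to 1 = 10, path = [0, 1]


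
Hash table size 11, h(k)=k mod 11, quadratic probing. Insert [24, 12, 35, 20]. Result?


Insertions: 24->slot 2; 12->slot 1; 35->slot 3; 20->slot 9
Table: [None, 12, 24, 35, None, None, None, None, None, 20, None]


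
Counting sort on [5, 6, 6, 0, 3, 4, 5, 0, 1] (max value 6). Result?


Count array: [2, 1, 0, 1, 1, 2, 2]
Reconstruct: [0, 0, 1, 3, 4, 5, 5, 6, 6]


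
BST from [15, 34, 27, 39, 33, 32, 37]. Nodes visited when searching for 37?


BST root = 15
Search for 37: compare at each node
Path: [15, 34, 39, 37]


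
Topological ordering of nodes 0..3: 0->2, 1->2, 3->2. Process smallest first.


Kahn's algorithm, process smallest node first
Order: [0, 1, 3, 2]


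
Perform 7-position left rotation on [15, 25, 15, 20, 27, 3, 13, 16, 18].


Left rotate by 7: [16, 18, 15, 25, 15, 20, 27, 3, 13]


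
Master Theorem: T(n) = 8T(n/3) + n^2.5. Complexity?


a=8, b=3, c=2.5. log_3(8)=1.893 < c=2.5. Case 3: O(n^c) = O(n^2.500)
Complexity: O(n^2.500)


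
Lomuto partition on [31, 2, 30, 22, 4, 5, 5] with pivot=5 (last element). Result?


Elements <= 5 go left of pivot.
Result: [2, 4, 5, 5, 31, 30, 22], pivot at index 3


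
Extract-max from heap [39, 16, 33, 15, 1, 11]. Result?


Max = 39
Replace root with last, heapify down
Resulting heap: [33, 16, 11, 15, 1]


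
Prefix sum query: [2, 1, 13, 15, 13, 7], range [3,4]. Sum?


Prefix sums: [0, 2, 3, 16, 31, 44, 51]
Sum[3..4] = prefix[5] - prefix[3] = 44 - 16 = 28


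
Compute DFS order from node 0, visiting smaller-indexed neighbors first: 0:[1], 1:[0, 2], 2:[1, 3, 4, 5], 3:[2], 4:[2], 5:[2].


DFS stack-based: start with [0]
Visit order: [0, 1, 2, 3, 4, 5]


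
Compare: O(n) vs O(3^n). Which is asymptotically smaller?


linear grows slower than exponential (base 3)
O(n) is asymptotically smaller; O(3^n) grows faster


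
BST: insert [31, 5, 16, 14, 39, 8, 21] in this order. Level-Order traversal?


Root = 31; build tree by BST insertion.
Level-Order traversal: [31, 5, 39, 16, 14, 21, 8]


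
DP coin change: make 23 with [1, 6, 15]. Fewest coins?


dp[0]=0; dp[i]=1+min(dp[i-c] for c in coins)
...dp[18]=3, dp[19]=4, dp[20]=5, dp[21]=2, dp[22]=3, dp[23]=4
Minimum coins for 23 = 4


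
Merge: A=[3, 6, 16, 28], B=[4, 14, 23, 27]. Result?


Compare heads, take smaller each step.
Merged: [3, 4, 6, 14, 16, 23, 27, 28]


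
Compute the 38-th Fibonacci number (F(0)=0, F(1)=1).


F(n)=F(n-1)+F(n-2)
...F(36)=14930352, F(37)=24157817, F(38)=39088169


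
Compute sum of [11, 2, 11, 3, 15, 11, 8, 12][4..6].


Prefix sums: [0, 11, 13, 24, 27, 42, 53, 61, 73]
Sum[4..6] = prefix[7] - prefix[4] = 61 - 27 = 34


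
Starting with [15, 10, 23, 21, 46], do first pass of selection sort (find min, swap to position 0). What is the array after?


After one pass: [10, 15, 23, 21, 46]


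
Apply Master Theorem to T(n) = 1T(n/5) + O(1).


a=1, b=5, c=0. log_5(1)=0 = c=0. Case 2: O(n^c log n) = O(log n)
Complexity: O(log n)


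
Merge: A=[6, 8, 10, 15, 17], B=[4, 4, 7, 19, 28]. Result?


Compare heads, take smaller each step.
Merged: [4, 4, 6, 7, 8, 10, 15, 17, 19, 28]


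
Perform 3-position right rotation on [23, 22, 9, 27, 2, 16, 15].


Right rotate by 3: [2, 16, 15, 23, 22, 9, 27]


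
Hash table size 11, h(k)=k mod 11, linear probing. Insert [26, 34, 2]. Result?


Insertions: 26->slot 4; 34->slot 1; 2->slot 2
Table: [None, 34, 2, None, 26, None, None, None, None, None, None]


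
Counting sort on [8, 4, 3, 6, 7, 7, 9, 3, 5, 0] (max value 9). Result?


Count array: [1, 0, 0, 2, 1, 1, 1, 2, 1, 1]
Reconstruct: [0, 3, 3, 4, 5, 6, 7, 7, 8, 9]


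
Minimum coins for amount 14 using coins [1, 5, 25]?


dp[0]=0; dp[i]=1+min(dp[i-c] for c in coins)
...dp[9]=5, dp[10]=2, dp[11]=3, dp[12]=4, dp[13]=5, dp[14]=6
Minimum coins for 14 = 6


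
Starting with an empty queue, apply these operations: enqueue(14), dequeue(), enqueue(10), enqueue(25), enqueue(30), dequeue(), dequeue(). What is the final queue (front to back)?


enqueue(14) -> [14]
dequeue() returns 14 -> []
enqueue(10) -> [10]
enqueue(25) -> [10, 25]
enqueue(30) -> [10, 25, 30]
dequeue() returns 10 -> [25, 30]
dequeue() returns 25 -> [30]
Final queue (front to back): [30]


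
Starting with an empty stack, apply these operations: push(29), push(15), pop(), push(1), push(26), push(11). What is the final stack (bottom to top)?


push(29) -> [29]
push(15) -> [29, 15]
pop() returns 15 -> [29]
push(1) -> [29, 1]
push(26) -> [29, 1, 26]
push(11) -> [29, 1, 26, 11]
Final stack (bottom to top): [29, 1, 26, 11]


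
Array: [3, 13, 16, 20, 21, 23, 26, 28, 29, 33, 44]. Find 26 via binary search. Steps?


Search for 26:
[0,10] mid=5 arr[5]=23
[6,10] mid=8 arr[8]=29
[6,7] mid=6 arr[6]=26
Total: 3 comparisons


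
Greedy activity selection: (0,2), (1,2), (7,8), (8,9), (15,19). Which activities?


Greedy: pick earliest-ending, then skip overlaps.
Selected (4 activities): [(0, 2), (7, 8), (8, 9), (15, 19)]


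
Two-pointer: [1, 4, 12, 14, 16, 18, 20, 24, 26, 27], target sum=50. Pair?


Two pointers: lo=0, hi=9
Found pair: (24, 26) summing to 50


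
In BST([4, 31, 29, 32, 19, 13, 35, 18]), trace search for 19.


BST root = 4
Search for 19: compare at each node
Path: [4, 31, 29, 19]


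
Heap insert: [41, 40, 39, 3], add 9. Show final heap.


Append 9: [41, 40, 39, 3, 9]
Bubble up: no swaps needed
Result: [41, 40, 39, 3, 9]


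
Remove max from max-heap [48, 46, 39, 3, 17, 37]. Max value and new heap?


Max = 48
Replace root with last, heapify down
Resulting heap: [46, 37, 39, 3, 17]


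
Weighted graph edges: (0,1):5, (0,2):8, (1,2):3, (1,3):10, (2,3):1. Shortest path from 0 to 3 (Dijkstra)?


Dijkstra from 0:
Distances: {0: 0, 1: 5, 2: 8, 3: 9}
Shortest distance to 3 = 9, path = [0, 2, 3]


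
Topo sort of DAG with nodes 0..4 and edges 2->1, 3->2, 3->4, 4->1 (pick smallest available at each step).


Kahn's algorithm, process smallest node first
Order: [0, 3, 2, 4, 1]


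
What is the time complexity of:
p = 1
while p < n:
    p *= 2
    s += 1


Per nesting level: O(log n) = O(log n)
Complexity: O(log n)


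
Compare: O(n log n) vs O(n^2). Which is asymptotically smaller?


linearithmic grows slower than quadratic
O(n log n) is asymptotically smaller; O(n^2) grows faster


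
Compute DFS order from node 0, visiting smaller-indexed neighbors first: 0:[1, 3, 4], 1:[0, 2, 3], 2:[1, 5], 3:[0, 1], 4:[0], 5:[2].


DFS stack-based: start with [0]
Visit order: [0, 1, 2, 5, 3, 4]


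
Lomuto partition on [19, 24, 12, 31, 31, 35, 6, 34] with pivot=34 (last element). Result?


Elements <= 34 go left of pivot.
Result: [19, 24, 12, 31, 31, 6, 34, 35], pivot at index 6


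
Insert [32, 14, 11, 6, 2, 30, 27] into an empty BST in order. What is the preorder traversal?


Root = 32; build tree by BST insertion.
Preorder traversal: [32, 14, 11, 6, 2, 30, 27]


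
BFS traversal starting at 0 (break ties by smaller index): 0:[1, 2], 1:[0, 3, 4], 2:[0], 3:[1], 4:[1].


BFS queue: start with [0]
Visit order: [0, 1, 2, 3, 4]


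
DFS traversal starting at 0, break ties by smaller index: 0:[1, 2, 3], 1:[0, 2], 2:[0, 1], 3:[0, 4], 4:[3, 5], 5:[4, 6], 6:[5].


DFS stack-based: start with [0]
Visit order: [0, 1, 2, 3, 4, 5, 6]


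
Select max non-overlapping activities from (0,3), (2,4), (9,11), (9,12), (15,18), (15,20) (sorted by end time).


Greedy: pick earliest-ending, then skip overlaps.
Selected (3 activities): [(0, 3), (9, 11), (15, 18)]


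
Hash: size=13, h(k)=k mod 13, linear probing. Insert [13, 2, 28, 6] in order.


Insertions: 13->slot 0; 2->slot 2; 28->slot 3; 6->slot 6
Table: [13, None, 2, 28, None, None, 6, None, None, None, None, None, None]


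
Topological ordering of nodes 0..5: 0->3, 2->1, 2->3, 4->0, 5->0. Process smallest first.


Kahn's algorithm, process smallest node first
Order: [2, 1, 4, 5, 0, 3]


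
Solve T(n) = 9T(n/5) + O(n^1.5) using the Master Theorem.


a=9, b=5, c=1.5. log_5(9)=1.365 < c=1.5. Case 3: O(n^c) = O(n^1.500)
Complexity: O(n^1.500)


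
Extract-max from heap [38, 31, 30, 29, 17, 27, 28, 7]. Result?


Max = 38
Replace root with last, heapify down
Resulting heap: [31, 29, 30, 7, 17, 27, 28]


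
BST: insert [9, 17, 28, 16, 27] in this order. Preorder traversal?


Root = 9; build tree by BST insertion.
Preorder traversal: [9, 17, 16, 28, 27]


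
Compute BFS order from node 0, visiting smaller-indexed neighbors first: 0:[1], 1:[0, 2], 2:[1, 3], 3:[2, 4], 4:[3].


BFS queue: start with [0]
Visit order: [0, 1, 2, 3, 4]


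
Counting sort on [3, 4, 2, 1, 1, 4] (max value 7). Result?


Count array: [0, 2, 1, 1, 2, 0, 0, 0]
Reconstruct: [1, 1, 2, 3, 4, 4]


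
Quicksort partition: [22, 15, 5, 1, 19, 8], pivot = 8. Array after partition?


Elements <= 8 go left of pivot.
Result: [5, 1, 8, 15, 19, 22], pivot at index 2


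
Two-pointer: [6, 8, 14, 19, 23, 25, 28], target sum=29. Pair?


Two pointers: lo=0, hi=6
Found pair: (6, 23) summing to 29


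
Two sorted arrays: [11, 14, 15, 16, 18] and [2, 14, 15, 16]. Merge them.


Compare heads, take smaller each step.
Merged: [2, 11, 14, 14, 15, 15, 16, 16, 18]


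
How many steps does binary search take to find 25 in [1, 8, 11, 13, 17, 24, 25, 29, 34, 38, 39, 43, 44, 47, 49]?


Search for 25:
[0,14] mid=7 arr[7]=29
[0,6] mid=3 arr[3]=13
[4,6] mid=5 arr[5]=24
[6,6] mid=6 arr[6]=25
Total: 4 comparisons


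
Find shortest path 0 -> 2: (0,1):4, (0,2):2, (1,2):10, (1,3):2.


Dijkstra from 0:
Distances: {0: 0, 1: 4, 2: 2, 3: 6}
Shortest distance to 2 = 2, path = [0, 2]


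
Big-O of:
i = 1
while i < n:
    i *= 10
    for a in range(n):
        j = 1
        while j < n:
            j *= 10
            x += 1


Per nesting level: O(log n) * O(n) * O(log n) = O(n (log n)^2)
Complexity: O(n (log n)^2)


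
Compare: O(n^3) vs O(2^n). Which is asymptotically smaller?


cubic grows slower than exponential
O(n^3) is asymptotically smaller; O(2^n) grows faster


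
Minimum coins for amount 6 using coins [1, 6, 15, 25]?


dp[0]=0; dp[i]=1+min(dp[i-c] for c in coins)
...dp[1]=1, dp[2]=2, dp[3]=3, dp[4]=4, dp[5]=5, dp[6]=1
Minimum coins for 6 = 1


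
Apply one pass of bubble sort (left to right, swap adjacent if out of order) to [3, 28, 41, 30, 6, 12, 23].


After one pass: [3, 28, 30, 6, 12, 23, 41]


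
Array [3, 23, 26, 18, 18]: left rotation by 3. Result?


Left rotate by 3: [18, 18, 3, 23, 26]


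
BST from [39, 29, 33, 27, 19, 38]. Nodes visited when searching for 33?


BST root = 39
Search for 33: compare at each node
Path: [39, 29, 33]


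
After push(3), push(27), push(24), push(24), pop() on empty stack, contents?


push(3) -> [3]
push(27) -> [3, 27]
push(24) -> [3, 27, 24]
push(24) -> [3, 27, 24, 24]
pop() returns 24 -> [3, 27, 24]
Final stack (bottom to top): [3, 27, 24]


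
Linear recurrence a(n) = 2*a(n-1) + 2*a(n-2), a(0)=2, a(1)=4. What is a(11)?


Build bottom-up:
...a(9)=13376, a(10)=36544, a(11)=2*36544+2*13376=99840


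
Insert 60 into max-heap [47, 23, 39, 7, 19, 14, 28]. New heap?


Append 60: [47, 23, 39, 7, 19, 14, 28, 60]
Bubble up: swap idx 7(60) with idx 3(7); swap idx 3(60) with idx 1(23); swap idx 1(60) with idx 0(47)
Result: [60, 47, 39, 23, 19, 14, 28, 7]


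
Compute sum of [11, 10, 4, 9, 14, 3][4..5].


Prefix sums: [0, 11, 21, 25, 34, 48, 51]
Sum[4..5] = prefix[6] - prefix[4] = 51 - 34 = 17


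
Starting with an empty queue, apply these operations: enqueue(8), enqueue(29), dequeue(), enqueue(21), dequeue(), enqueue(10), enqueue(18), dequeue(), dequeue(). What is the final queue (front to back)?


enqueue(8) -> [8]
enqueue(29) -> [8, 29]
dequeue() returns 8 -> [29]
enqueue(21) -> [29, 21]
dequeue() returns 29 -> [21]
enqueue(10) -> [21, 10]
enqueue(18) -> [21, 10, 18]
dequeue() returns 21 -> [10, 18]
dequeue() returns 10 -> [18]
Final queue (front to back): [18]


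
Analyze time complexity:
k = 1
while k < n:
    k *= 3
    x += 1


Per nesting level: O(log n) = O(log n)
Complexity: O(log n)


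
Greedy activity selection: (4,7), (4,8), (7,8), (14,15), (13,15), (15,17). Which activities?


Greedy: pick earliest-ending, then skip overlaps.
Selected (4 activities): [(4, 7), (7, 8), (14, 15), (15, 17)]


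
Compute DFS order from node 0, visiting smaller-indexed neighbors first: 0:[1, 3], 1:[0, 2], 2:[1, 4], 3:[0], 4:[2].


DFS stack-based: start with [0]
Visit order: [0, 1, 2, 4, 3]


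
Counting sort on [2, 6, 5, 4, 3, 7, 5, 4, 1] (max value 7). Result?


Count array: [0, 1, 1, 1, 2, 2, 1, 1]
Reconstruct: [1, 2, 3, 4, 4, 5, 5, 6, 7]


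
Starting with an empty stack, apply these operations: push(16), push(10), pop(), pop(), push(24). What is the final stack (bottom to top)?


push(16) -> [16]
push(10) -> [16, 10]
pop() returns 10 -> [16]
pop() returns 16 -> []
push(24) -> [24]
Final stack (bottom to top): [24]


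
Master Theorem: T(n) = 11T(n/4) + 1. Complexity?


a=11, b=4, c=0. log_4(11)=1.730 > c=0. Case 1: O(n^log_b(a)) = O(n^1.730)
Complexity: O(n^1.730)


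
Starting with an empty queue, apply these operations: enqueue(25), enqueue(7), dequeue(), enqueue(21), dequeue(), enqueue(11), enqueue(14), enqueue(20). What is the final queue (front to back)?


enqueue(25) -> [25]
enqueue(7) -> [25, 7]
dequeue() returns 25 -> [7]
enqueue(21) -> [7, 21]
dequeue() returns 7 -> [21]
enqueue(11) -> [21, 11]
enqueue(14) -> [21, 11, 14]
enqueue(20) -> [21, 11, 14, 20]
Final queue (front to back): [21, 11, 14, 20]


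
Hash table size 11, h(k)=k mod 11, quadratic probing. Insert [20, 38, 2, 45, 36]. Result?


Insertions: 20->slot 9; 38->slot 5; 2->slot 2; 45->slot 1; 36->slot 3
Table: [None, 45, 2, 36, None, 38, None, None, None, 20, None]


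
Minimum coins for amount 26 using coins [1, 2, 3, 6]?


dp[0]=0; dp[i]=1+min(dp[i-c] for c in coins)
...dp[21]=4, dp[22]=5, dp[23]=5, dp[24]=4, dp[25]=5, dp[26]=5
Minimum coins for 26 = 5


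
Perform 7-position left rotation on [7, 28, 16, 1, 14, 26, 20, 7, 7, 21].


Left rotate by 7: [7, 7, 21, 7, 28, 16, 1, 14, 26, 20]


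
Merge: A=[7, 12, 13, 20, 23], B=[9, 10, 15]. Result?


Compare heads, take smaller each step.
Merged: [7, 9, 10, 12, 13, 15, 20, 23]


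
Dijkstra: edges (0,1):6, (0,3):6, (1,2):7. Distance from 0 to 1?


Dijkstra from 0:
Distances: {0: 0, 1: 6, 2: 13, 3: 6}
Shortest distance to 1 = 6, path = [0, 1]


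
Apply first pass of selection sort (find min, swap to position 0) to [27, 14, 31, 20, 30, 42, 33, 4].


After one pass: [4, 14, 31, 20, 30, 42, 33, 27]


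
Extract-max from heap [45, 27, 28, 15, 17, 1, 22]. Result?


Max = 45
Replace root with last, heapify down
Resulting heap: [28, 27, 22, 15, 17, 1]


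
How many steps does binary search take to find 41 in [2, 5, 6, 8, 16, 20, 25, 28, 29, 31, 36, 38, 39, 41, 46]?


Search for 41:
[0,14] mid=7 arr[7]=28
[8,14] mid=11 arr[11]=38
[12,14] mid=13 arr[13]=41
Total: 3 comparisons


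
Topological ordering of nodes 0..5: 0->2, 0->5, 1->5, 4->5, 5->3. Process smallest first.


Kahn's algorithm, process smallest node first
Order: [0, 1, 2, 4, 5, 3]


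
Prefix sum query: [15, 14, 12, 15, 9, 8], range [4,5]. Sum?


Prefix sums: [0, 15, 29, 41, 56, 65, 73]
Sum[4..5] = prefix[6] - prefix[4] = 73 - 56 = 17


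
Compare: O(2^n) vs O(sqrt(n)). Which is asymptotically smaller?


sublinear grows slower than exponential
O(sqrt(n)) is asymptotically smaller; O(2^n) grows faster


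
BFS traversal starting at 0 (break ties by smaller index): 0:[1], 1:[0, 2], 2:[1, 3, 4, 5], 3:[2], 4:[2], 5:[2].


BFS queue: start with [0]
Visit order: [0, 1, 2, 3, 4, 5]


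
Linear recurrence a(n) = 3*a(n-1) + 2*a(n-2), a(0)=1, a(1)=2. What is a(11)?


Build bottom-up:
...a(9)=57284, a(10)=204020, a(11)=3*204020+2*57284=726628


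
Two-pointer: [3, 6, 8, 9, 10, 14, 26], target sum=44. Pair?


Two pointers: lo=0, hi=6
No pair sums to 44


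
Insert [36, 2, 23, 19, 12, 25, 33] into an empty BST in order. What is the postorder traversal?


Root = 36; build tree by BST insertion.
Postorder traversal: [12, 19, 33, 25, 23, 2, 36]


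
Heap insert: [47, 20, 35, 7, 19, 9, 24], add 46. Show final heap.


Append 46: [47, 20, 35, 7, 19, 9, 24, 46]
Bubble up: swap idx 7(46) with idx 3(7); swap idx 3(46) with idx 1(20)
Result: [47, 46, 35, 20, 19, 9, 24, 7]


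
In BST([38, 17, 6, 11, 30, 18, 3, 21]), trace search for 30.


BST root = 38
Search for 30: compare at each node
Path: [38, 17, 30]


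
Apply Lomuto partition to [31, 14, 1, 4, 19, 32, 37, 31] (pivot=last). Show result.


Elements <= 31 go left of pivot.
Result: [31, 14, 1, 4, 19, 31, 37, 32], pivot at index 5


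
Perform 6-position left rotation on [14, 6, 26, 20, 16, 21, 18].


Left rotate by 6: [18, 14, 6, 26, 20, 16, 21]


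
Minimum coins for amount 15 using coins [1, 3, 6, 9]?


dp[0]=0; dp[i]=1+min(dp[i-c] for c in coins)
...dp[10]=2, dp[11]=3, dp[12]=2, dp[13]=3, dp[14]=4, dp[15]=2
Minimum coins for 15 = 2


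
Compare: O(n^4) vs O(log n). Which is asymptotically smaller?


logarithmic grows slower than quartic
O(log n) is asymptotically smaller; O(n^4) grows faster


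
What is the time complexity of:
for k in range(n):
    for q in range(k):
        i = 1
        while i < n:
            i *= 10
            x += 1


Per nesting level: O(n) * O(n) [triangular over k] * O(log n) = O(n^2 log n)
Complexity: O(n^2 log n)


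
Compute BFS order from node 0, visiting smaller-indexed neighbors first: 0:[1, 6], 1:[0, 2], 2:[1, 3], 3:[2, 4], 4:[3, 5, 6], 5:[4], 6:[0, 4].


BFS queue: start with [0]
Visit order: [0, 1, 6, 2, 4, 3, 5]


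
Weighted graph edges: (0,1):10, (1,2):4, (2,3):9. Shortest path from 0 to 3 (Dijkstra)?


Dijkstra from 0:
Distances: {0: 0, 1: 10, 2: 14, 3: 23}
Shortest distance to 3 = 23, path = [0, 1, 2, 3]


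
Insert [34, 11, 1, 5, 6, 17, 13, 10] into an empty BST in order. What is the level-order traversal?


Root = 34; build tree by BST insertion.
Level-Order traversal: [34, 11, 1, 17, 5, 13, 6, 10]


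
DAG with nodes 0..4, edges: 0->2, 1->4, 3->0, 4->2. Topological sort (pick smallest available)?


Kahn's algorithm, process smallest node first
Order: [1, 3, 0, 4, 2]


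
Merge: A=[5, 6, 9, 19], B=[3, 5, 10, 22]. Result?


Compare heads, take smaller each step.
Merged: [3, 5, 5, 6, 9, 10, 19, 22]


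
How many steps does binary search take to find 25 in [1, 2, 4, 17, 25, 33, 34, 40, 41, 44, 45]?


Search for 25:
[0,10] mid=5 arr[5]=33
[0,4] mid=2 arr[2]=4
[3,4] mid=3 arr[3]=17
[4,4] mid=4 arr[4]=25
Total: 4 comparisons


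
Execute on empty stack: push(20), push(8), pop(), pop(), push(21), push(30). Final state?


push(20) -> [20]
push(8) -> [20, 8]
pop() returns 8 -> [20]
pop() returns 20 -> []
push(21) -> [21]
push(30) -> [21, 30]
Final stack (bottom to top): [21, 30]


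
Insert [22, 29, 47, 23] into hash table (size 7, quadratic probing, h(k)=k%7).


Insertions: 22->slot 1; 29->slot 2; 47->slot 5; 23->slot 3
Table: [None, 22, 29, 23, None, 47, None]


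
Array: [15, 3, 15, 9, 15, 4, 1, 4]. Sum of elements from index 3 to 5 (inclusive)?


Prefix sums: [0, 15, 18, 33, 42, 57, 61, 62, 66]
Sum[3..5] = prefix[6] - prefix[3] = 61 - 33 = 28


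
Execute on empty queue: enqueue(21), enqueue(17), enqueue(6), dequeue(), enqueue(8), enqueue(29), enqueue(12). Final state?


enqueue(21) -> [21]
enqueue(17) -> [21, 17]
enqueue(6) -> [21, 17, 6]
dequeue() returns 21 -> [17, 6]
enqueue(8) -> [17, 6, 8]
enqueue(29) -> [17, 6, 8, 29]
enqueue(12) -> [17, 6, 8, 29, 12]
Final queue (front to back): [17, 6, 8, 29, 12]


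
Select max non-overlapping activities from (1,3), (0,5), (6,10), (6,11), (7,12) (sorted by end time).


Greedy: pick earliest-ending, then skip overlaps.
Selected (2 activities): [(1, 3), (6, 10)]


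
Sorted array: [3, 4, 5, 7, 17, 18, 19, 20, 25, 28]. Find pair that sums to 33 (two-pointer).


Two pointers: lo=0, hi=9
Found pair: (5, 28) summing to 33


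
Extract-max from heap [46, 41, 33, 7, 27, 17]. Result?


Max = 46
Replace root with last, heapify down
Resulting heap: [41, 27, 33, 7, 17]


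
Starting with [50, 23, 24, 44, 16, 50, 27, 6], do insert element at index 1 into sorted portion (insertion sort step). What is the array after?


After one pass: [23, 50, 24, 44, 16, 50, 27, 6]


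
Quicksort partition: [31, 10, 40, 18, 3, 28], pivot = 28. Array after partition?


Elements <= 28 go left of pivot.
Result: [10, 18, 3, 28, 40, 31], pivot at index 3


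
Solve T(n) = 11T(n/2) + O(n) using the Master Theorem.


a=11, b=2, c=1. log_2(11)=3.459 > c=1. Case 1: O(n^log_b(a)) = O(n^3.459)
Complexity: O(n^3.459)


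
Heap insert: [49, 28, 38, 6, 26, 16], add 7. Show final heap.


Append 7: [49, 28, 38, 6, 26, 16, 7]
Bubble up: no swaps needed
Result: [49, 28, 38, 6, 26, 16, 7]


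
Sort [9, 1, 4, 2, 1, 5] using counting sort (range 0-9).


Count array: [0, 2, 1, 0, 1, 1, 0, 0, 0, 1]
Reconstruct: [1, 1, 2, 4, 5, 9]


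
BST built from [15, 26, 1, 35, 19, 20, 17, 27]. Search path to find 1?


BST root = 15
Search for 1: compare at each node
Path: [15, 1]


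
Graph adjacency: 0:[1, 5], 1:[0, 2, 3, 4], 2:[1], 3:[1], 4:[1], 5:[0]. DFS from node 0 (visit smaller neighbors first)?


DFS stack-based: start with [0]
Visit order: [0, 1, 2, 3, 4, 5]


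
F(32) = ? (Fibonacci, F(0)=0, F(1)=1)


F(n)=F(n-1)+F(n-2)
...F(30)=832040, F(31)=1346269, F(32)=2178309


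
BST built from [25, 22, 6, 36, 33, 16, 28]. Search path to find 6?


BST root = 25
Search for 6: compare at each node
Path: [25, 22, 6]


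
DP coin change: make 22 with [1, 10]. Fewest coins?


dp[0]=0; dp[i]=1+min(dp[i-c] for c in coins)
...dp[17]=8, dp[18]=9, dp[19]=10, dp[20]=2, dp[21]=3, dp[22]=4
Minimum coins for 22 = 4


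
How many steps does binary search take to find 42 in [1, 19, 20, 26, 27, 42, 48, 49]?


Search for 42:
[0,7] mid=3 arr[3]=26
[4,7] mid=5 arr[5]=42
Total: 2 comparisons


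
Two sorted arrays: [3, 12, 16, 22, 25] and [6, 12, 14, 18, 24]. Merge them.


Compare heads, take smaller each step.
Merged: [3, 6, 12, 12, 14, 16, 18, 22, 24, 25]


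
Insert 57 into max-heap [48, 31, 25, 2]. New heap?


Append 57: [48, 31, 25, 2, 57]
Bubble up: swap idx 4(57) with idx 1(31); swap idx 1(57) with idx 0(48)
Result: [57, 48, 25, 2, 31]


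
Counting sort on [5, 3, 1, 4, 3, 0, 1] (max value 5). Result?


Count array: [1, 2, 0, 2, 1, 1]
Reconstruct: [0, 1, 1, 3, 3, 4, 5]


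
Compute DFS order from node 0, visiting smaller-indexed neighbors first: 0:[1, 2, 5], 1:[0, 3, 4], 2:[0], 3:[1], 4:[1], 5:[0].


DFS stack-based: start with [0]
Visit order: [0, 1, 3, 4, 2, 5]


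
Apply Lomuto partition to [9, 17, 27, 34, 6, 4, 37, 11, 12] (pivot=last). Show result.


Elements <= 12 go left of pivot.
Result: [9, 6, 4, 11, 12, 27, 37, 34, 17], pivot at index 4


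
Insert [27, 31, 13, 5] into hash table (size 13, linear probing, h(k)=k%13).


Insertions: 27->slot 1; 31->slot 5; 13->slot 0; 5->slot 6
Table: [13, 27, None, None, None, 31, 5, None, None, None, None, None, None]


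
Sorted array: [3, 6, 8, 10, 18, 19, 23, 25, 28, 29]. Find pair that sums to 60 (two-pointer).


Two pointers: lo=0, hi=9
No pair sums to 60


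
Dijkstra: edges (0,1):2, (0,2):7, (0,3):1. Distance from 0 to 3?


Dijkstra from 0:
Distances: {0: 0, 1: 2, 2: 7, 3: 1}
Shortest distance to 3 = 1, path = [0, 3]


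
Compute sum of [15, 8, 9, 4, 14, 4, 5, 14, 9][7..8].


Prefix sums: [0, 15, 23, 32, 36, 50, 54, 59, 73, 82]
Sum[7..8] = prefix[9] - prefix[7] = 82 - 59 = 23


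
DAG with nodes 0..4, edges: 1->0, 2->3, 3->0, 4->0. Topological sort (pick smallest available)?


Kahn's algorithm, process smallest node first
Order: [1, 2, 3, 4, 0]


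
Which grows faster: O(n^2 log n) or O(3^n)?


n^2 log n grows slower than exponential (base 3)
O(n^2 log n) is asymptotically smaller; O(3^n) grows faster


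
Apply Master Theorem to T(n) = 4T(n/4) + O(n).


a=4, b=4, c=1. log_4(4)=1 = c=1. Case 2: O(n^c log n) = O(n log n)
Complexity: O(n log n)


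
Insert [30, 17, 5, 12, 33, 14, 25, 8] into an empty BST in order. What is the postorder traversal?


Root = 30; build tree by BST insertion.
Postorder traversal: [8, 14, 12, 5, 25, 17, 33, 30]


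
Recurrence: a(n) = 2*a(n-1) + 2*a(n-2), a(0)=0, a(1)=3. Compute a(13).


Build bottom-up:
...a(11)=54816, a(12)=149760, a(13)=2*149760+2*54816=409152


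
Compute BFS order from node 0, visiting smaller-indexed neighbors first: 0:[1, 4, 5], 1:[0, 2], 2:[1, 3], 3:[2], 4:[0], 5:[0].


BFS queue: start with [0]
Visit order: [0, 1, 4, 5, 2, 3]


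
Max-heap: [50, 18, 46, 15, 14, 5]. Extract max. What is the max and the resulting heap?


Max = 50
Replace root with last, heapify down
Resulting heap: [46, 18, 5, 15, 14]


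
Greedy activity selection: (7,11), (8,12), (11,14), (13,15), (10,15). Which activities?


Greedy: pick earliest-ending, then skip overlaps.
Selected (2 activities): [(7, 11), (11, 14)]


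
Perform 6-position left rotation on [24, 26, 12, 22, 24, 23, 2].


Left rotate by 6: [2, 24, 26, 12, 22, 24, 23]


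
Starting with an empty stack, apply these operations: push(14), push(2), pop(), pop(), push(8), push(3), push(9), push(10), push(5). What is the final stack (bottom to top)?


push(14) -> [14]
push(2) -> [14, 2]
pop() returns 2 -> [14]
pop() returns 14 -> []
push(8) -> [8]
push(3) -> [8, 3]
push(9) -> [8, 3, 9]
push(10) -> [8, 3, 9, 10]
push(5) -> [8, 3, 9, 10, 5]
Final stack (bottom to top): [8, 3, 9, 10, 5]


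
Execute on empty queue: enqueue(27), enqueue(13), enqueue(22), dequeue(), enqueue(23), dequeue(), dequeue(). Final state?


enqueue(27) -> [27]
enqueue(13) -> [27, 13]
enqueue(22) -> [27, 13, 22]
dequeue() returns 27 -> [13, 22]
enqueue(23) -> [13, 22, 23]
dequeue() returns 13 -> [22, 23]
dequeue() returns 22 -> [23]
Final queue (front to back): [23]


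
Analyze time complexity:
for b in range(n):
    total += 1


Per nesting level: O(n) = O(n)
Complexity: O(n)


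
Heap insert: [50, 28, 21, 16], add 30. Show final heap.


Append 30: [50, 28, 21, 16, 30]
Bubble up: swap idx 4(30) with idx 1(28)
Result: [50, 30, 21, 16, 28]


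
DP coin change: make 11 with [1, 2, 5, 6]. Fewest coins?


dp[0]=0; dp[i]=1+min(dp[i-c] for c in coins)
...dp[6]=1, dp[7]=2, dp[8]=2, dp[9]=3, dp[10]=2, dp[11]=2
Minimum coins for 11 = 2


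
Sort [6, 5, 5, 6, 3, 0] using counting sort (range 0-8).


Count array: [1, 0, 0, 1, 0, 2, 2, 0, 0]
Reconstruct: [0, 3, 5, 5, 6, 6]


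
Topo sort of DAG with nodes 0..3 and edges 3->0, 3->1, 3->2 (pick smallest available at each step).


Kahn's algorithm, process smallest node first
Order: [3, 0, 1, 2]


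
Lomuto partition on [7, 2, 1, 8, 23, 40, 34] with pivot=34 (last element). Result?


Elements <= 34 go left of pivot.
Result: [7, 2, 1, 8, 23, 34, 40], pivot at index 5


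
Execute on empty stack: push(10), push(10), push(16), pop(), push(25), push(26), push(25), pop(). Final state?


push(10) -> [10]
push(10) -> [10, 10]
push(16) -> [10, 10, 16]
pop() returns 16 -> [10, 10]
push(25) -> [10, 10, 25]
push(26) -> [10, 10, 25, 26]
push(25) -> [10, 10, 25, 26, 25]
pop() returns 25 -> [10, 10, 25, 26]
Final stack (bottom to top): [10, 10, 25, 26]


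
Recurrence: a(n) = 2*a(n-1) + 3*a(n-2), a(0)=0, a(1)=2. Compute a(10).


Build bottom-up:
...a(8)=3280, a(9)=9842, a(10)=2*9842+3*3280=29524


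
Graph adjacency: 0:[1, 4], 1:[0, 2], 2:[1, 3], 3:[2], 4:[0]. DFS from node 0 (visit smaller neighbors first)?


DFS stack-based: start with [0]
Visit order: [0, 1, 2, 3, 4]
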